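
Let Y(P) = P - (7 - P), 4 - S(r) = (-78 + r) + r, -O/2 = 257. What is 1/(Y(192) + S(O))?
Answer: 1/1487 ≈ 0.00067249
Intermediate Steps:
O = -514 (O = -2*257 = -514)
S(r) = 82 - 2*r (S(r) = 4 - ((-78 + r) + r) = 4 - (-78 + 2*r) = 4 + (78 - 2*r) = 82 - 2*r)
Y(P) = -7 + 2*P (Y(P) = P + (-7 + P) = -7 + 2*P)
1/(Y(192) + S(O)) = 1/((-7 + 2*192) + (82 - 2*(-514))) = 1/((-7 + 384) + (82 + 1028)) = 1/(377 + 1110) = 1/1487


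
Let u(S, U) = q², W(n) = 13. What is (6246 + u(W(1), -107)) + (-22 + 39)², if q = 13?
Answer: 6704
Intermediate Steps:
u(S, U) = 169 (u(S, U) = 13² = 169)
(6246 + u(W(1), -107)) + (-22 + 39)² = (6246 + 169) + (-22 + 39)² = 6415 + 17² = 6415 + 289 = 6704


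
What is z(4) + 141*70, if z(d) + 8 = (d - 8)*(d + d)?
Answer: 9830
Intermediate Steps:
z(d) = -8 + 2*d*(-8 + d) (z(d) = -8 + (d - 8)*(d + d) = -8 + (-8 + d)*(2*d) = -8 + 2*d*(-8 + d))
z(4) + 141*70 = (-8 - 16*4 + 2*4²) + 141*70 = (-8 - 64 + 2*16) + 9870 = (-8 - 64 + 32) + 9870 = -40 + 9870 = 9830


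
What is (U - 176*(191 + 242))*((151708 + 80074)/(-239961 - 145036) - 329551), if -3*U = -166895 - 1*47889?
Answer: 585323024435120/384997 ≈ 1.5203e+9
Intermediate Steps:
U = 214784/3 (U = -(-166895 - 1*47889)/3 = -(-166895 - 47889)/3 = -⅓*(-214784) = 214784/3 ≈ 71595.)
(U - 176*(191 + 242))*((151708 + 80074)/(-239961 - 145036) - 329551) = (214784/3 - 176*(191 + 242))*((151708 + 80074)/(-239961 - 145036) - 329551) = (214784/3 - 176*433)*(231782/(-384997) - 329551) = (214784/3 - 76208)*(231782*(-1/384997) - 329551) = -13840*(-231782/384997 - 329551)/3 = -13840/3*(-126876378129/384997) = 585323024435120/384997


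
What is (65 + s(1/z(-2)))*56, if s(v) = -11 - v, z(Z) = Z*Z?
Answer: 3010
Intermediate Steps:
z(Z) = Z**2
(65 + s(1/z(-2)))*56 = (65 + (-11 - 1/((-2)**2)))*56 = (65 + (-11 - 1/4))*56 = (65 - 45/4)*56 = (215/4)*56 = 3010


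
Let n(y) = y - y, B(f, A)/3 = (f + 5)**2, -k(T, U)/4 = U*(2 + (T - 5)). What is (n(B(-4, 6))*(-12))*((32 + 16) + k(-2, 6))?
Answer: 0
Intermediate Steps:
k(T, U) = -4*U*(-3 + T) (k(T, U) = -4*U*(2 + (T - 5)) = -4*U*(2 + (-5 + T)) = -4*U*(-3 + T))
B(f, A) = 3*(5 + f)**2 (B(f, A) = 3*(f + 5)**2 = 3*(5 + f)**2)
n(y) = 0
(n(B(-4, 6))*(-12))*((32 + 16) + k(-2, 6)) = (0*(-12))*((32 + 16) + 4*6*(3 - 1*(-2))) = 0*(48 + 4*6*(3 + 2)) = 0*(48 + 4*6*5) = 0*(48 + 120) = 0*168 = 0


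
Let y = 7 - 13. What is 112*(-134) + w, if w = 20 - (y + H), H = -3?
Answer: -14979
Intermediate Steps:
y = -6
w = 29 (w = 20 - (-6 - 3) = 20 - 1*(-9) = 20 + 9 = 29)
112*(-134) + w = 112*(-134) + 29 = -15008 + 29 = -14979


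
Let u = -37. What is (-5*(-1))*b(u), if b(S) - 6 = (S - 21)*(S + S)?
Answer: 21490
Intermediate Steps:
b(S) = 6 + 2*S*(-21 + S) (b(S) = 6 + (S - 21)*(S + S) = 6 + (-21 + S)*(2*S) = 6 + 2*S*(-21 + S))
(-5*(-1))*b(u) = (-5*(-1))*(6 - 42*(-37) + 2*(-37)²) = 5*(6 + 1554 + 2*1369) = 5*(6 + 1554 + 2738) = 5*4298 = 21490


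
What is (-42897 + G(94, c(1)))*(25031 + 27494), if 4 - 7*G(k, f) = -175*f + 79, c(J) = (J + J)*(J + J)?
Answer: -15739326350/7 ≈ -2.2485e+9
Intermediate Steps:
c(J) = 4*J² (c(J) = (2*J)*(2*J) = 4*J²)
G(k, f) = -75/7 + 25*f (G(k, f) = 4/7 - (-175*f + 79)/7 = 4/7 - (79 - 175*f)/7 = 4/7 + (-79/7 + 25*f) = -75/7 + 25*f)
(-42897 + G(94, c(1)))*(25031 + 27494) = (-42897 + (-75/7 + 25*(4*1²)))*(25031 + 27494) = (-42897 + (-75/7 + 25*(4*1)))*52525 = (-42897 + (-75/7 + 25*4))*52525 = (-42897 + (-75/7 + 100))*52525 = (-42897 + 625/7)*52525 = -299654/7*52525 = -15739326350/7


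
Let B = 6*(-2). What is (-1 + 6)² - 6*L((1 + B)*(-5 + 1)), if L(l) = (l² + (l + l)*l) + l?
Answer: -35087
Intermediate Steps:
B = -12
L(l) = l + 3*l² (L(l) = (l² + (2*l)*l) + l = (l² + 2*l²) + l = 3*l² + l = l + 3*l²)
(-1 + 6)² - 6*L((1 + B)*(-5 + 1)) = (-1 + 6)² - 6*(1 - 12)*(-5 + 1)*(1 + 3*((1 - 12)*(-5 + 1))) = 5² - 6*(-11*(-4))*(1 + 3*(-11*(-4))) = 25 - 264*(1 + 3*44) = 25 - 264*(1 + 132) = 25 - 264*133 = 25 - 6*5852 = 25 - 35112 = -35087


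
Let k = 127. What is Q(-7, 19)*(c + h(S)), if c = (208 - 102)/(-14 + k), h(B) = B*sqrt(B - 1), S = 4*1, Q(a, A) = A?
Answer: 2014/113 + 76*sqrt(3) ≈ 149.46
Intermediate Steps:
S = 4
h(B) = B*sqrt(-1 + B)
c = 106/113 (c = (208 - 102)/(-14 + 127) = 106/113 ≈ 0.93805)
Q(-7, 19)*(c + h(S)) = 19*(106/113 + 4*sqrt(-1 + 4)) = 19*(106/113 + 4*sqrt(3)) = 2014/113 + 76*sqrt(3)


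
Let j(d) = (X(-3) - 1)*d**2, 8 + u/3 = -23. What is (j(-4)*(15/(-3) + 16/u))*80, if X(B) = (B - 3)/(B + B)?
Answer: 0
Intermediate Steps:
X(B) = (-3 + B)/(2*B) (X(B) = (-3 + B)/((2*B)) = (-3 + B)*(1/(2*B)) = (-3 + B)/(2*B))
u = -93 (u = -24 + 3*(-23) = -24 - 69 = -93)
j(d) = 0 (j(d) = ((1/2)*(-3 - 3)/(-3) - 1)*d**2 = ((1/2)*(-1/3)*(-6) - 1)*d**2 = (1 - 1)*d**2 = 0*d**2 = 0)
(j(-4)*(15/(-3) + 16/u))*80 = (0*(15/(-3) + 16/(-93)))*80 = (0*(15*(-1/3) + 16*(-1/93)))*80 = (0*(-5 - 16/93))*80 = (0*(-481/93))*80 = 0*80 = 0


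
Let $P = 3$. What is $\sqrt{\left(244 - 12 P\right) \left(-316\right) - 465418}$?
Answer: $i \sqrt{531146} \approx 728.8 i$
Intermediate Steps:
$\sqrt{\left(244 - 12 P\right) \left(-316\right) - 465418} = \sqrt{\left(244 - 36\right) \left(-316\right) - 465418} = \sqrt{208 \left(-316\right) - 465418} = \sqrt{-65728 - 465418} = \sqrt{-531146} = i \sqrt{531146}$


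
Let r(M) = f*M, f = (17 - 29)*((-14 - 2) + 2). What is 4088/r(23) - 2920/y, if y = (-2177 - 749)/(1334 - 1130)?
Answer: 20657759/100947 ≈ 204.64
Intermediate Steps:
f = 168 (f = -12*(-16 + 2) = -12*(-14) = 168)
r(M) = 168*M
y = -1463/102 (y = -2926/204 = -2926*1/204 = -1463/102 ≈ -14.343)
4088/r(23) - 2920/y = 4088/((168*23)) - 2920/(-1463/102) = 4088/3864 - 2920*(-102/1463) = 4088*(1/3864) + 297840/1463 = 73/69 + 297840/1463 = 20657759/100947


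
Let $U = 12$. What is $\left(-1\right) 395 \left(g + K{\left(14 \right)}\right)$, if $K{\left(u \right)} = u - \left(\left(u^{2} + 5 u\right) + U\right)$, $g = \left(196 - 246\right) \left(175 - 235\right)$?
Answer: $-1080720$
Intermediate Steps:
$g = 3000$ ($g = \left(-50\right) \left(-60\right) = 3000$)
$K{\left(u \right)} = -12 - u^{2} - 4 u$ ($K{\left(u \right)} = u - \left(\left(u^{2} + 5 u\right) + 12\right) = u - \left(12 + u^{2} + 5 u\right) = -12 - u^{2} - 4 u$)
$\left(-1\right) 395 \left(g + K{\left(14 \right)}\right) = \left(-1\right) 395 \left(3000 - 264\right) = - 395 \left(3000 - 264\right) = \left(-395\right) 2736 = -1080720$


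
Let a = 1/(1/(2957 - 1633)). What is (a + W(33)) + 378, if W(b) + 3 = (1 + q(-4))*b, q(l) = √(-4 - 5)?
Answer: 1732 + 99*I ≈ 1732.0 + 99.0*I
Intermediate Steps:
q(l) = 3*I (q(l) = √(-9) = 3*I)
W(b) = -3 + b*(1 + 3*I) (W(b) = -3 + (1 + 3*I)*b = -3 + b*(1 + 3*I))
a = 1324 (a = 1/(1/1324) = 1324)
(a + W(33)) + 378 = (1324 + (-3 + 33 + 3*I*33)) + 378 = (1324 + (-3 + 33 + 99*I)) + 378 = (1324 + (30 + 99*I)) + 378 = (1354 + 99*I) + 378 = 1732 + 99*I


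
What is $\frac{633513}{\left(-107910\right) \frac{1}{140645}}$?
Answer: $- \frac{5940029059}{7194} \approx -8.2569 \cdot 10^{5}$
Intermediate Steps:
$\frac{633513}{\left(-107910\right) \frac{1}{140645}} = \frac{633513}{- \frac{21582}{28129}} = 633513 \left(- \frac{28129}{21582}\right) = - \frac{5940029059}{7194}$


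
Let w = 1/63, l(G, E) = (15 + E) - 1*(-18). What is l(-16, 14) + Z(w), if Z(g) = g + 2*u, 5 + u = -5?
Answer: 1702/63 ≈ 27.016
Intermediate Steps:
u = -10 (u = -5 - 5 = -10)
l(G, E) = 33 + E (l(G, E) = (15 + E) + 18 = 33 + E)
w = 1/63 ≈ 0.015873
Z(g) = -20 + g (Z(g) = g + 2*(-10) = g - 20 = -20 + g)
l(-16, 14) + Z(w) = (33 + 14) + (-20 + 1/63) = 47 - 1259/63 = 1702/63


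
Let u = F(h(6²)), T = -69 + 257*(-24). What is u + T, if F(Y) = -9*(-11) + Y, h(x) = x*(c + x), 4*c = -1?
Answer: -4851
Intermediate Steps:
c = -¼ (c = (¼)*(-1) = -¼ ≈ -0.25000)
h(x) = x*(-¼ + x)
T = -6237 (T = -69 - 6168 = -6237)
F(Y) = 99 + Y
u = 1386 (u = 99 + 6²*(-¼ + 6²) = 99 + 36*(-¼ + 36) = 99 + 36*(143/4) = 99 + 1287 = 1386)
u + T = 1386 - 6237 = -4851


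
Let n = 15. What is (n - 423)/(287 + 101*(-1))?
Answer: -68/31 ≈ -2.1936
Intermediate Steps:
(n - 423)/(287 + 101*(-1)) = (15 - 423)/(287 + 101*(-1)) = -408/(287 - 101) = -408/186 = -408*1/186 = -68/31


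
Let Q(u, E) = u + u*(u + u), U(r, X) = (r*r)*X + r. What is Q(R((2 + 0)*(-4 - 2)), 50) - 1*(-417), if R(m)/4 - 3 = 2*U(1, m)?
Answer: 11893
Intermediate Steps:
U(r, X) = r + X*r**2 (U(r, X) = r**2*X + r = X*r**2 + r = r + X*r**2)
R(m) = 20 + 8*m (R(m) = 12 + 4*(2*(1*(1 + m*1))) = 12 + 4*(2*(1*(1 + m))) = 12 + 4*(2*(1 + m)) = 12 + 4*(2 + 2*m) = 12 + (8 + 8*m) = 20 + 8*m)
Q(u, E) = u + 2*u**2 (Q(u, E) = u + u*(2*u) = u + 2*u**2)
Q(R((2 + 0)*(-4 - 2)), 50) - 1*(-417) = (20 + 8*((2 + 0)*(-4 - 2)))*(1 + 2*(20 + 8*((2 + 0)*(-4 - 2)))) - 1*(-417) = (20 + 8*(2*(-6)))*(1 + 2*(20 + 8*(2*(-6)))) + 417 = (20 + 8*(-12))*(1 + 2*(20 + 8*(-12))) + 417 = (20 - 96)*(1 + 2*(20 - 96)) + 417 = -76*(1 + 2*(-76)) + 417 = -76*(1 - 152) + 417 = -76*(-151) + 417 = 11476 + 417 = 11893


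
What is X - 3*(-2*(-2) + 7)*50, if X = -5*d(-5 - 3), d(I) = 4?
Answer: -1670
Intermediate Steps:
X = -20 (X = -5*4 = -20)
X - 3*(-2*(-2) + 7)*50 = -20 - 3*(-2*(-2) + 7)*50 = -20 - 3*(4 + 7)*50 = -20 - 3*11*50 = -20 - 33*50 = -20 - 1650 = -1670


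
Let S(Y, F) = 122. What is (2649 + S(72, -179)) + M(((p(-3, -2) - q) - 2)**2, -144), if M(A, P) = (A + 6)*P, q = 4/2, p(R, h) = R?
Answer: -5149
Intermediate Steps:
q = 2 (q = 4*(1/2) = 2)
M(A, P) = P*(6 + A) (M(A, P) = (6 + A)*P = P*(6 + A))
(2649 + S(72, -179)) + M(((p(-3, -2) - q) - 2)**2, -144) = (2649 + 122) - 144*(6 + ((-3 - 1*2) - 2)**2) = 2771 - 144*(6 + ((-3 - 2) - 2)**2) = 2771 - 144*(6 + (-5 - 2)**2) = 2771 - 144*(6 + (-7)**2) = 2771 - 144*(6 + 49) = 2771 - 144*55 = 2771 - 7920 = -5149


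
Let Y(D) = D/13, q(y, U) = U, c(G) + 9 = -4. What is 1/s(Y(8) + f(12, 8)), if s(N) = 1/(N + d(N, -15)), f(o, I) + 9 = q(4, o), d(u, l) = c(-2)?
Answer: -122/13 ≈ -9.3846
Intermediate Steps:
c(G) = -13 (c(G) = -9 - 4 = -13)
d(u, l) = -13
f(o, I) = -9 + o
Y(D) = D/13 (Y(D) = D*(1/13) = D/13)
s(N) = 1/(-13 + N) (s(N) = 1/(N - 13) = 1/(-13 + N))
1/s(Y(8) + f(12, 8)) = 1/(1/(-13 + ((1/13)*8 + (-9 + 12)))) = 1/(1/(-13 + (8/13 + 3))) = 1/(1/(-13 + 47/13)) = 1/(1/(-122/13)) = 1/(-13/122) = -122/13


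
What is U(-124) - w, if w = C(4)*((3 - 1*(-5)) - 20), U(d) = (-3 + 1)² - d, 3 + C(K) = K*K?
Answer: 284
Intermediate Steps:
C(K) = -3 + K² (C(K) = -3 + K*K = -3 + K²)
U(d) = 4 - d (U(d) = (-2)² - d = 4 - d)
w = -156 (w = (-3 + 4²)*((3 - 1*(-5)) - 20) = (-3 + 16)*((3 + 5) - 20) = 13*(8 - 20) = 13*(-12) = -156)
U(-124) - w = (4 - 1*(-124)) - 1*(-156) = (4 + 124) + 156 = 128 + 156 = 284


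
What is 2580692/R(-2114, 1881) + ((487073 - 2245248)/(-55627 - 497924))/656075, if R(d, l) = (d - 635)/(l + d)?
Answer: 8735006181727100671/39934280116857 ≈ 2.1873e+5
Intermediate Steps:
R(d, l) = (-635 + d)/(d + l)
2580692/R(-2114, 1881) + ((487073 - 2245248)/(-55627 - 497924))/656075 = 2580692/(((-635 - 2114)/(-2114 + 1881))) + ((487073 - 2245248)/(-55627 - 497924))/656075 = 2580692/((-2749/(-233))) - 1758175/(-553551)*(1/656075) = 2580692/((-1/233*(-2749))) - 1758175*(-1/553551)*(1/656075) = 2580692/(2749/233) + (1758175/553551)*(1/656075) = 2580692*(233/2749) + 70327/14526838893 = 601301236/2749 + 70327/14526838893 = 8735006181727100671/39934280116857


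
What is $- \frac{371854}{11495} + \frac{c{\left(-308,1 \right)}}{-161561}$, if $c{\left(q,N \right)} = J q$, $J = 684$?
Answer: $- \frac{57655429454}{1857143695} \approx -31.045$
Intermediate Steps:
$c{\left(q,N \right)} = 684 q$
$- \frac{371854}{11495} + \frac{c{\left(-308,1 \right)}}{-161561} = - \frac{371854}{11495} + \frac{684 \left(-308\right)}{-161561} = \left(-371854\right) \frac{1}{11495} - - \frac{210672}{161561} = - \frac{371854}{11495} + \frac{210672}{161561} = - \frac{57655429454}{1857143695}$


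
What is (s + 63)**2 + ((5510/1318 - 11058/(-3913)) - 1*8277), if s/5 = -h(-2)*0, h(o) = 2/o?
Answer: -11090829899/2578667 ≈ -4301.0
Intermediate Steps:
s = 0 (s = 5*(-2/(-2)*0) = 5*(-2*(-1)/2*0) = 5*(-1*(-1)*0) = 5*(1*0) = 5*0 = 0)
(s + 63)**2 + ((5510/1318 - 11058/(-3913)) - 1*8277) = (0 + 63)**2 + ((5510/1318 - 11058/(-3913)) - 1*8277) = 63**2 + ((5510*(1/1318) - 11058*(-1/3913)) - 8277) = 3969 + ((2755/659 + 11058/3913) - 8277) = 3969 + (18067537/2578667 - 8277) = 3969 - 21325559222/2578667 = -11090829899/2578667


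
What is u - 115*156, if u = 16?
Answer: -17924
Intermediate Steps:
u - 115*156 = 16 - 115*156 = 16 - 17940 = -17924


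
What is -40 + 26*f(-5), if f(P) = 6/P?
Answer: -356/5 ≈ -71.200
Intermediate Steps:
-40 + 26*f(-5) = -40 + 26*(6/(-5)) = -40 + 26*(6*(-⅕)) = -40 + 26*(-6/5) = -40 - 156/5 = -356/5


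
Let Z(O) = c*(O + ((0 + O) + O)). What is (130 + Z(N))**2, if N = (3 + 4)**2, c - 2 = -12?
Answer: 1795600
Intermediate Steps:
c = -10 (c = 2 - 12 = -10)
N = 49 (N = 7**2 = 49)
Z(O) = -30*O (Z(O) = -10*(O + ((0 + O) + O)) = -10*(O + (O + O)) = -10*(O + 2*O) = -30*O)
(130 + Z(N))**2 = (130 - 30*49)**2 = (130 - 1470)**2 = (-1340)**2 = 1795600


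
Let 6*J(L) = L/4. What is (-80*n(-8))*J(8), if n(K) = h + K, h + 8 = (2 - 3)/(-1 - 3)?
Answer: 420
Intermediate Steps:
J(L) = L/24 (J(L) = (L/4)/6 = L/24)
h = -31/4 (h = -8 + (2 - 3)/(-1 - 3) = -8 - 1/(-4) = -8 - 1*(-¼) = -8 + ¼ = -31/4 ≈ -7.7500)
n(K) = -31/4 + K
(-80*n(-8))*J(8) = (-80*(-31/4 - 8))*((1/24)*8) = -80*(-63/4)*(⅓) = 1260*(⅓) = 420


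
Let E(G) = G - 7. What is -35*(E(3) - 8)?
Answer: 420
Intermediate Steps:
E(G) = -7 + G
-35*(E(3) - 8) = -35*((-7 + 3) - 8) = -35*(-4 - 8) = -35*(-12) = 420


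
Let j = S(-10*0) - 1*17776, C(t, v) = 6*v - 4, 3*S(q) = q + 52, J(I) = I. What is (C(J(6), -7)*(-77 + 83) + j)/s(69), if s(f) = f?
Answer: -54104/207 ≈ -261.37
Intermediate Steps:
S(q) = 52/3 + q/3 (S(q) = (q + 52)/3 = (52 + q)/3 = 52/3 + q/3)
C(t, v) = -4 + 6*v
j = -53276/3 (j = (52/3 + (-10*0)/3) - 1*17776 = (52/3 + (⅓)*0) - 17776 = (52/3 + 0) - 17776 = 52/3 - 17776 = -53276/3 ≈ -17759.)
(C(J(6), -7)*(-77 + 83) + j)/s(69) = ((-4 + 6*(-7))*(-77 + 83) - 53276/3)/69 = ((-4 - 42)*6 - 53276/3)*(1/69) = (-46*6 - 53276/3)*(1/69) = (-276 - 53276/3)*(1/69) = -54104/3*1/69 = -54104/207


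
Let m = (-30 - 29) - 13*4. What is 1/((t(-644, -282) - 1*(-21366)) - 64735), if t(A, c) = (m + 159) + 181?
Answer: -1/43140 ≈ -2.3180e-5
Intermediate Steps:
m = -111 (m = -59 - 52 = -111)
t(A, c) = 229 (t(A, c) = (-111 + 159) + 181 = 48 + 181 = 229)
1/((t(-644, -282) - 1*(-21366)) - 64735) = 1/((229 - 1*(-21366)) - 64735) = 1/((229 + 21366) - 64735) = 1/(21595 - 64735) = 1/(-43140) = -1/43140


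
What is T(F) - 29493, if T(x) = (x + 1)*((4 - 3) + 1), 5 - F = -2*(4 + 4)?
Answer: -29449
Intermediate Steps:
F = 21 (F = 5 - (-2)*(4 + 4) = 5 - (-2)*8 = 5 - 1*(-16) = 5 + 16 = 21)
T(x) = 2 + 2*x (T(x) = (1 + x)*(1 + 1) = (1 + x)*2 = 2 + 2*x)
T(F) - 29493 = (2 + 2*21) - 29493 = (2 + 42) - 29493 = 44 - 29493 = -29449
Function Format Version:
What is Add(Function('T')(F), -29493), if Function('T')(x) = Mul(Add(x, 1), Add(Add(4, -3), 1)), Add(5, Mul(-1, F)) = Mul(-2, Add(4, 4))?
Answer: -29449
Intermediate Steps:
F = 21 (F = Add(5, Mul(-1, Mul(-2, Add(4, 4)))) = Add(5, Mul(-1, Mul(-2, 8))) = Add(5, Mul(-1, -16)) = Add(5, 16) = 21)
Function('T')(x) = Add(2, Mul(2, x)) (Function('T')(x) = Mul(Add(1, x), Add(1, 1)) = Mul(Add(1, x), 2) = Add(2, Mul(2, x)))
Add(Function('T')(F), -29493) = Add(Add(2, Mul(2, 21)), -29493) = Add(Add(2, 42), -29493) = Add(44, -29493) = -29449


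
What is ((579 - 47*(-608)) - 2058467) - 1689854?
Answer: -3719166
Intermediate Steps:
((579 - 47*(-608)) - 2058467) - 1689854 = ((579 + 28576) - 2058467) - 1689854 = (29155 - 2058467) - 1689854 = -2029312 - 1689854 = -3719166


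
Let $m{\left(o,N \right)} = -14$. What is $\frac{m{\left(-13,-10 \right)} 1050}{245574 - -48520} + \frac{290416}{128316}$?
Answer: $\frac{10440419738}{4717120713} \approx 2.2133$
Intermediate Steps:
$\frac{m{\left(-13,-10 \right)} 1050}{245574 - -48520} + \frac{290416}{128316} = \frac{\left(-14\right) 1050}{245574 - -48520} + \frac{290416}{128316} = - \frac{14700}{245574 + 48520} + 290416 \cdot \frac{1}{128316} = - \frac{14700}{294094} + \frac{72604}{32079} = \left(-14700\right) \frac{1}{294094} + \frac{72604}{32079} = - \frac{7350}{147047} + \frac{72604}{32079} = \frac{10440419738}{4717120713}$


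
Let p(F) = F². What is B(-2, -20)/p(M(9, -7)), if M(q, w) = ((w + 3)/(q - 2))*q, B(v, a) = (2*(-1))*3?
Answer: -49/216 ≈ -0.22685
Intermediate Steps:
B(v, a) = -6 (B(v, a) = -2*3 = -6)
M(q, w) = q*(3 + w)/(-2 + q) (M(q, w) = ((3 + w)/(-2 + q))*q = q*(3 + w)/(-2 + q))
B(-2, -20)/p(M(9, -7)) = -6*(-2 + 9)²/(81*(3 - 7)²) = -6/((9*(-4)/7)²) = -6/((9*(⅐)*(-4))²) = -6/((-36/7)²) = -6/1296/49 = -6*49/1296 = -49/216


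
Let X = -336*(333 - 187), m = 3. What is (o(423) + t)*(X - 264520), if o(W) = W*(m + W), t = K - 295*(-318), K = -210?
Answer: -85856481648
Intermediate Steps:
t = 93600 (t = -210 - 295*(-318) = -210 + 93810 = 93600)
o(W) = W*(3 + W)
X = -49056 (X = -336*146 = -49056)
(o(423) + t)*(X - 264520) = (423*(3 + 423) + 93600)*(-49056 - 264520) = (423*426 + 93600)*(-313576) = (180198 + 93600)*(-313576) = 273798*(-313576) = -85856481648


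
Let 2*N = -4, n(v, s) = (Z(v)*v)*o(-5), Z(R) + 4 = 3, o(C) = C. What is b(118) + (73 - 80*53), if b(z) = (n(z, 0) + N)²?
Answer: 341577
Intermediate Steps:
Z(R) = -1 (Z(R) = -4 + 3 = -1)
n(v, s) = 5*v (n(v, s) = -v*(-5) = 5*v)
N = -2 (N = (½)*(-4) = -2)
b(z) = (-2 + 5*z)² (b(z) = (5*z - 2)² = (-2 + 5*z)²)
b(118) + (73 - 80*53) = (-2 + 5*118)² + (73 - 80*53) = (-2 + 590)² + (73 - 4240) = 588² - 4167 = 345744 - 4167 = 341577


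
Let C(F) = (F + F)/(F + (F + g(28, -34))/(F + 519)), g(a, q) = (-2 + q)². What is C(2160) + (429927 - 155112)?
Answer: 3683372235/13403 ≈ 2.7482e+5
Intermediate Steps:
C(F) = 2*F/(F + (1296 + F)/(519 + F)) (C(F) = (F + F)/(F + (F + (-2 - 34)²)/(F + 519)) = (2*F)/(F + (F + (-36)²)/(519 + F)) = (2*F)/(F + (F + 1296)/(519 + F)) = (2*F)/(F + (1296 + F)/(519 + F)) = 2*F/(F + (1296 + F)/(519 + F)))
C(2160) + (429927 - 155112) = 2*2160*(519 + 2160)/(1296 + 2160² + 520*2160) + (429927 - 155112) = 2*2160*2679/(1296 + 4665600 + 1123200) + 274815 = 2*2160*2679/5790096 + 274815 = 2*2160*(1/5790096)*2679 + 274815 = 26790/13403 + 274815 = 3683372235/13403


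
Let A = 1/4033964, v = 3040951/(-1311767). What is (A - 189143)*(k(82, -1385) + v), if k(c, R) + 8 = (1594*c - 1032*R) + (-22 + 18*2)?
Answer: -1561393656935769371941077/5291620854388 ≈ -2.9507e+11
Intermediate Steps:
v = -3040951/1311767 (v = 3040951*(-1/1311767) = -3040951/1311767 ≈ -2.3182)
k(c, R) = 6 - 1032*R + 1594*c (k(c, R) = -8 + ((1594*c - 1032*R) + (-22 + 18*2)) = -8 + ((-1032*R + 1594*c) + (-22 + 36)) = -8 + ((-1032*R + 1594*c) + 14) = -8 + (14 - 1032*R + 1594*c) = 6 - 1032*R + 1594*c)
A = 1/4033964 ≈ 2.4790e-7
(A - 189143)*(k(82, -1385) + v) = (1/4033964 - 189143)*((6 - 1032*(-1385) + 1594*82) - 3040951/1311767) = -762996052851*((6 + 1429320 + 130708) - 3040951/1311767)/4033964 = -762996052851*(1560034 - 3040951/1311767)/4033964 = -762996052851/4033964*2046398079127/1311767 = -1561393656935769371941077/5291620854388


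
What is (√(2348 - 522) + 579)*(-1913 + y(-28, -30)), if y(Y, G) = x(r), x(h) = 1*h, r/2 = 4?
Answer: -1102995 - 1905*√1826 ≈ -1.1844e+6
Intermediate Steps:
r = 8 (r = 2*4 = 8)
x(h) = h
y(Y, G) = 8
(√(2348 - 522) + 579)*(-1913 + y(-28, -30)) = (√(2348 - 522) + 579)*(-1913 + 8) = (√1826 + 579)*(-1905) = (579 + √1826)*(-1905) = -1102995 - 1905*√1826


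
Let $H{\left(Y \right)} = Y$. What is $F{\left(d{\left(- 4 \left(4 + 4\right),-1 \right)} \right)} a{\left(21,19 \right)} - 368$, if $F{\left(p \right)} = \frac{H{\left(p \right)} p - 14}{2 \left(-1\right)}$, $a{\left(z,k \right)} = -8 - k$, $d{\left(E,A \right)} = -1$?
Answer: $- \frac{1087}{2} \approx -543.5$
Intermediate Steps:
$F{\left(p \right)} = 7 - \frac{p^{2}}{2}$ ($F{\left(p \right)} = \frac{p p - 14}{2 \left(-1\right)} = \frac{p^{2} - 14}{-2} = \left(-14 + p^{2}\right) \left(- \frac{1}{2}\right) = 7 - \frac{p^{2}}{2}$)
$F{\left(d{\left(- 4 \left(4 + 4\right),-1 \right)} \right)} a{\left(21,19 \right)} - 368 = \left(7 - \frac{\left(-1\right)^{2}}{2}\right) \left(-8 - 19\right) - 368 = \left(7 - \frac{1}{2}\right) \left(-8 - 19\right) - 368 = \left(7 - \frac{1}{2}\right) \left(-27\right) - 368 = \frac{13}{2} \left(-27\right) - 368 = - \frac{351}{2} - 368 = - \frac{1087}{2}$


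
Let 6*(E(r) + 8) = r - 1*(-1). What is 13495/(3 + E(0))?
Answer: -80970/29 ≈ -2792.1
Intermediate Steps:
E(r) = -47/6 + r/6 (E(r) = -8 + (r - 1*(-1))/6 = -8 + (r + 1)/6 = -8 + (1 + r)/6 = -8 + (1/6 + r/6) = -47/6 + r/6)
13495/(3 + E(0)) = 13495/(3 + (-47/6 + (1/6)*0)) = 13495/(3 + (-47/6 + 0)) = 13495/(3 - 47/6) = 13495/(-29/6) = 13495*(-6/29) = -80970/29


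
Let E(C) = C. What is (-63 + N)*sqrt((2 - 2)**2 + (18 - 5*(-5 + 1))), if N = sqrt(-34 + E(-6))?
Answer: sqrt(38)*(-63 + 2*I*sqrt(10)) ≈ -388.36 + 38.987*I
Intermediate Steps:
N = 2*I*sqrt(10) (N = sqrt(-34 - 6) = sqrt(-40) = 2*I*sqrt(10) ≈ 6.3246*I)
(-63 + N)*sqrt((2 - 2)**2 + (18 - 5*(-5 + 1))) = (-63 + 2*I*sqrt(10))*sqrt((2 - 2)**2 + (18 - 5*(-5 + 1))) = (-63 + 2*I*sqrt(10))*sqrt(0**2 + (18 - 5*(-4))) = (-63 + 2*I*sqrt(10))*sqrt(0 + (18 + 20)) = (-63 + 2*I*sqrt(10))*sqrt(0 + 38) = (-63 + 2*I*sqrt(10))*sqrt(38) = sqrt(38)*(-63 + 2*I*sqrt(10))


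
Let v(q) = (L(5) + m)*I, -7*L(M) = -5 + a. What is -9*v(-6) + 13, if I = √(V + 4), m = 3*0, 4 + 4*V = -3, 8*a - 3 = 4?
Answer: 565/112 ≈ 5.0446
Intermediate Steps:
a = 7/8 (a = 3/8 + (⅛)*4 = 3/8 + ½ = 7/8 ≈ 0.87500)
V = -7/4 (V = -1 + (¼)*(-3) = -1 - ¾ = -7/4 ≈ -1.7500)
L(M) = 33/56 (L(M) = -(-5 + 7/8)/7 = -⅐*(-33/8) = 33/56)
m = 0
I = 3/2 (I = √(-7/4 + 4) = √(9/4) = 3/2 ≈ 1.5000)
v(q) = 99/112 (v(q) = (33/56 + 0)*(3/2) = (33/56)*(3/2) = 99/112)
-9*v(-6) + 13 = -9*99/112 + 13 = -891/112 + 13 = 565/112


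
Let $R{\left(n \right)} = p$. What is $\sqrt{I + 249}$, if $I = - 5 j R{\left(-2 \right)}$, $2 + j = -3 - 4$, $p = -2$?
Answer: $\sqrt{159} \approx 12.61$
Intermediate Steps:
$j = -9$ ($j = -2 - 7 = -9$)
$R{\left(n \right)} = -2$
$I = -90$ ($I = \left(-5\right) \left(-9\right) \left(-2\right) = 45 \left(-2\right) = -90$)
$\sqrt{I + 249} = \sqrt{-90 + 249} = \sqrt{159}$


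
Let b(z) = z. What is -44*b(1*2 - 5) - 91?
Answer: 41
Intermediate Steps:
-44*b(1*2 - 5) - 91 = -44*(1*2 - 5) - 91 = -44*(2 - 5) - 91 = -44*(-3) - 91 = 132 - 91 = 41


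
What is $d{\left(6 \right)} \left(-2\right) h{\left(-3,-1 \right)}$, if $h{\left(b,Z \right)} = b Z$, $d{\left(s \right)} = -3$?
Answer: $18$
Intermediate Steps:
$h{\left(b,Z \right)} = Z b$
$d{\left(6 \right)} \left(-2\right) h{\left(-3,-1 \right)} = \left(-3\right) \left(-2\right) \left(\left(-1\right) \left(-3\right)\right) = 6 \cdot 3 = 18$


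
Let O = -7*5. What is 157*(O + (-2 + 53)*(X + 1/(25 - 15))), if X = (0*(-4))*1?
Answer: -46943/10 ≈ -4694.3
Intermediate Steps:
X = 0 (X = 0*1 = 0)
O = -35
157*(O + (-2 + 53)*(X + 1/(25 - 15))) = 157*(-35 + (-2 + 53)*(0 + 1/(25 - 15))) = 157*(-35 + 51*(0 + 1/10)) = 157*(-35 + 51*(1/10)) = 157*(-35 + 51/10) = 157*(-299/10) = -46943/10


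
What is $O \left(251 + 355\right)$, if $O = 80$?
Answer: $48480$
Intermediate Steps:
$O \left(251 + 355\right) = 80 \left(251 + 355\right) = 80 \cdot 606 = 48480$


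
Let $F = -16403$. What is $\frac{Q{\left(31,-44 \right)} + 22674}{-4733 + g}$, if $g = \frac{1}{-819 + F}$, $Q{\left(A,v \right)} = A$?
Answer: $- \frac{391025510}{81511727} \approx -4.7972$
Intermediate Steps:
$g = - \frac{1}{17222}$ ($g = \frac{1}{-819 - 16403} = \frac{1}{-17222} = - \frac{1}{17222} \approx -5.8065 \cdot 10^{-5}$)
$\frac{Q{\left(31,-44 \right)} + 22674}{-4733 + g} = \frac{31 + 22674}{-4733 - \frac{1}{17222}} = \frac{22705}{- \frac{81511727}{17222}} = 22705 \left(- \frac{17222}{81511727}\right) = - \frac{391025510}{81511727}$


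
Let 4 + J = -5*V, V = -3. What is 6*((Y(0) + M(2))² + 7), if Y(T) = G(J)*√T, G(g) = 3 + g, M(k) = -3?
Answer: 96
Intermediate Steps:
J = 11 (J = -4 - 5*(-3) = -4 + 15 = 11)
Y(T) = 14*√T (Y(T) = (3 + 11)*√T = 14*√T)
6*((Y(0) + M(2))² + 7) = 6*((14*√0 - 3)² + 7) = 6*((14*0 - 3)² + 7) = 6*((0 - 3)² + 7) = 6*((-3)² + 7) = 6*(9 + 7) = 6*16 = 96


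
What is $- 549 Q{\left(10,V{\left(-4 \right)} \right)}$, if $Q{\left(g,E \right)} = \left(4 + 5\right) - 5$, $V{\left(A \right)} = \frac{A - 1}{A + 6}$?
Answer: $-2196$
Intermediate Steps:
$V{\left(A \right)} = \frac{-1 + A}{6 + A}$
$Q{\left(g,E \right)} = 4$ ($Q{\left(g,E \right)} = 9 - 5 = 4$)
$- 549 Q{\left(10,V{\left(-4 \right)} \right)} = \left(-549\right) 4 = -2196$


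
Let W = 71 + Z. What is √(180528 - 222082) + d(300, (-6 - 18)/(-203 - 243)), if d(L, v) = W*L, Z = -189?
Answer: -35400 + I*√41554 ≈ -35400.0 + 203.85*I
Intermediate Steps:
W = -118 (W = 71 - 189 = -118)
d(L, v) = -118*L
√(180528 - 222082) + d(300, (-6 - 18)/(-203 - 243)) = √(180528 - 222082) - 118*300 = √(-41554) - 35400 = I*√41554 - 35400 = -35400 + I*√41554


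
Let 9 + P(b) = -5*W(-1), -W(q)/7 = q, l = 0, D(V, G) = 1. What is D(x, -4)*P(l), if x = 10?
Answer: -44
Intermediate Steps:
W(q) = -7*q
P(b) = -44 (P(b) = -9 - (-35)*(-1) = -9 - 5*7 = -9 - 35 = -44)
D(x, -4)*P(l) = 1*(-44) = -44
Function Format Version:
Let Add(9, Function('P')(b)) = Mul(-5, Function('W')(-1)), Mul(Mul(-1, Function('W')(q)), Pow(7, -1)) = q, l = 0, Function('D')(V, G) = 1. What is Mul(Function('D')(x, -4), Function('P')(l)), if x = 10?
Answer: -44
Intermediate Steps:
Function('W')(q) = Mul(-7, q)
Function('P')(b) = -44 (Function('P')(b) = Add(-9, Mul(-5, Mul(-7, -1))) = Add(-9, Mul(-5, 7)) = Add(-9, -35) = -44)
Mul(Function('D')(x, -4), Function('P')(l)) = Mul(1, -44) = -44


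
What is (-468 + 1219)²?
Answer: 564001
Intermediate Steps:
(-468 + 1219)² = 751² = 564001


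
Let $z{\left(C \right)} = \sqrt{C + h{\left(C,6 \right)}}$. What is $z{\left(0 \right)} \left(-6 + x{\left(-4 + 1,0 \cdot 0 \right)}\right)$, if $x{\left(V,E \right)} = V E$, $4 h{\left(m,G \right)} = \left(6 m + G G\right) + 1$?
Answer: $- 3 \sqrt{37} \approx -18.248$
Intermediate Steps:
$h{\left(m,G \right)} = \frac{1}{4} + \frac{G^{2}}{4} + \frac{3 m}{2}$ ($h{\left(m,G \right)} = \frac{\left(6 m + G G\right) + 1}{4} = \frac{\left(6 m + G^{2}\right) + 1}{4} = \frac{\left(G^{2} + 6 m\right) + 1}{4} = \frac{1 + G^{2} + 6 m}{4} = \frac{1}{4} + \frac{G^{2}}{4} + \frac{3 m}{2}$)
$x{\left(V,E \right)} = E V$
$z{\left(C \right)} = \sqrt{\frac{37}{4} + \frac{5 C}{2}}$ ($z{\left(C \right)} = \sqrt{C + \left(\frac{1}{4} + \frac{6^{2}}{4} + \frac{3 C}{2}\right)} = \sqrt{C + \left(\frac{1}{4} + \frac{1}{4} \cdot 36 + \frac{3 C}{2}\right)} = \sqrt{C + \left(\frac{1}{4} + 9 + \frac{3 C}{2}\right)} = \sqrt{C + \left(\frac{37}{4} + \frac{3 C}{2}\right)} = \sqrt{\frac{37}{4} + \frac{5 C}{2}}$)
$z{\left(0 \right)} \left(-6 + x{\left(-4 + 1,0 \cdot 0 \right)}\right) = \frac{\sqrt{37 + 10 \cdot 0}}{2} \left(-6 + 0 \cdot 0 \left(-4 + 1\right)\right) = \frac{\sqrt{37 + 0}}{2} \left(-6 + 0 \left(-3\right)\right) = \frac{\sqrt{37}}{2} \left(-6 + 0\right) = \frac{\sqrt{37}}{2} \left(-6\right) = - 3 \sqrt{37}$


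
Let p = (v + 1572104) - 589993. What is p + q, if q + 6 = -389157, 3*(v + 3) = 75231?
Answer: 618022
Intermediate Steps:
v = 25074 (v = -3 + (⅓)*75231 = -3 + 25077 = 25074)
q = -389163 (q = -6 - 389157 = -389163)
p = 1007185 (p = (25074 + 1572104) - 589993 = 1597178 - 589993 = 1007185)
p + q = 1007185 - 389163 = 618022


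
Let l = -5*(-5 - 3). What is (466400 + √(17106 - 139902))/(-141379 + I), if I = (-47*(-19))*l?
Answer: -466400/105659 - 18*I*√379/105659 ≈ -4.4142 - 0.0033165*I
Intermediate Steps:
l = 40 (l = -5*(-8) = 40)
I = 35720 (I = -47*(-19)*40 = 893*40 = 35720)
(466400 + √(17106 - 139902))/(-141379 + I) = (466400 + √(17106 - 139902))/(-141379 + 35720) = (466400 + √(-122796))/(-105659) = (466400 + 18*I*√379)*(-1/105659) = -466400/105659 - 18*I*√379/105659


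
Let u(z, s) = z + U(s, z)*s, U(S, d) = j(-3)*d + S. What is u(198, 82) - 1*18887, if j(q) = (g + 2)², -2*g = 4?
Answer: -11965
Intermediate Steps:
g = -2 (g = -½*4 = -2)
j(q) = 0 (j(q) = (-2 + 2)² = 0² = 0)
U(S, d) = S (U(S, d) = 0*d + S = 0 + S = S)
u(z, s) = z + s² (u(z, s) = z + s*s = z + s²)
u(198, 82) - 1*18887 = (198 + 82²) - 1*18887 = (198 + 6724) - 18887 = 6922 - 18887 = -11965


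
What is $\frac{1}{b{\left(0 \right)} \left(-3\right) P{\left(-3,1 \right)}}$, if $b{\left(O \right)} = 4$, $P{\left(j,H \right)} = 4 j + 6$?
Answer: $\frac{1}{72} \approx 0.013889$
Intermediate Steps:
$P{\left(j,H \right)} = 6 + 4 j$
$\frac{1}{b{\left(0 \right)} \left(-3\right) P{\left(-3,1 \right)}} = \frac{1}{4 \left(-3\right) \left(6 + 4 \left(-3\right)\right)} = \frac{1}{\left(-12\right) \left(6 - 12\right)} = \frac{1}{\left(-12\right) \left(-6\right)} = \frac{1}{72}$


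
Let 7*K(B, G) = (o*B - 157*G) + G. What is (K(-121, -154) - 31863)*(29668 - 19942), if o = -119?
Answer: -256513524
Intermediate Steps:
K(B, G) = -17*B - 156*G/7 (K(B, G) = ((-119*B - 157*G) + G)/7 = ((-157*G - 119*B) + G)/7 = (-156*G - 119*B)/7 = -17*B - 156*G/7)
(K(-121, -154) - 31863)*(29668 - 19942) = ((-17*(-121) - 156/7*(-154)) - 31863)*(29668 - 19942) = ((2057 + 3432) - 31863)*9726 = (5489 - 31863)*9726 = -26374*9726 = -256513524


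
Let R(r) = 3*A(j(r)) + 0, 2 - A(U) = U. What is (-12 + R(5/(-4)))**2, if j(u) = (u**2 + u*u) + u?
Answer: 8649/64 ≈ 135.14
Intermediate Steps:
j(u) = u + 2*u**2 (j(u) = (u**2 + u**2) + u = 2*u**2 + u = u + 2*u**2)
A(U) = 2 - U
R(r) = 6 - 3*r*(1 + 2*r) (R(r) = 3*(2 - r*(1 + 2*r)) + 0 = (6 - 3*r*(1 + 2*r)) + 0 = 6 - 3*r*(1 + 2*r))
(-12 + R(5/(-4)))**2 = (-12 + (6 - 3*5/(-4)*(1 + 2*(5/(-4)))))**2 = (-12 + (6 - 3*5*(-1/4)*(1 + 2*(5*(-1/4)))))**2 = (-12 + (6 - 3*(-5/4)*(1 + 2*(-5/4))))**2 = (-12 + (6 - 3*(-5/4)*(1 - 5/2)))**2 = (-12 + (6 - 3*(-5/4)*(-3/2)))**2 = (-12 + (6 - 45/8))**2 = (-12 + 3/8)**2 = (-93/8)**2 = 8649/64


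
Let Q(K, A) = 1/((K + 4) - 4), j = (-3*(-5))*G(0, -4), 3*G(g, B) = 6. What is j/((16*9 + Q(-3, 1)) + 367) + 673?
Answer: 515563/766 ≈ 673.06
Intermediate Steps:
G(g, B) = 2 (G(g, B) = (⅓)*6 = 2)
j = 30 (j = -3*(-5)*2 = 15*2 = 30)
Q(K, A) = 1/K (Q(K, A) = 1/((4 + K) - 4) = 1/K)
j/((16*9 + Q(-3, 1)) + 367) + 673 = 30/((16*9 + 1/(-3)) + 367) + 673 = 30/((144 - ⅓) + 367) + 673 = 30/(431/3 + 367) + 673 = 30/(1532/3) + 673 = 30*(3/1532) + 673 = 45/766 + 673 = 515563/766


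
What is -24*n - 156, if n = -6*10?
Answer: 1284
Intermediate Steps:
n = -60
-24*n - 156 = -24*(-60) - 156 = 1440 - 156 = 1284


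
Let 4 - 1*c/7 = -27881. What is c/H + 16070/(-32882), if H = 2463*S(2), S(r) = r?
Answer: 1056540195/26996122 ≈ 39.137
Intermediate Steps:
c = 195195 (c = 28 - 7*(-27881) = 28 + 195167 = 195195)
H = 4926 (H = 2463*2 = 4926)
c/H + 16070/(-32882) = 195195/4926 + 16070/(-32882) = 195195*(1/4926) + 16070*(-1/32882) = 65065/1642 - 8035/16441 = 1056540195/26996122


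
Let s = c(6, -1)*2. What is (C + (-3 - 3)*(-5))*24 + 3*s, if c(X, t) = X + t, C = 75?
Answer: 2550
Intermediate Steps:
s = 10 (s = (6 - 1)*2 = 5*2 = 10)
(C + (-3 - 3)*(-5))*24 + 3*s = (75 + (-3 - 3)*(-5))*24 + 3*10 = (75 - 6*(-5))*24 + 30 = (75 + 30)*24 + 30 = 105*24 + 30 = 2520 + 30 = 2550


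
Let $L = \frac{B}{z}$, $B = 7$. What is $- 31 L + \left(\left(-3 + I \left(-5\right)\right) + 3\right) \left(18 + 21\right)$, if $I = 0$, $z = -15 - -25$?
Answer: $- \frac{217}{10} \approx -21.7$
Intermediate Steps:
$z = 10$ ($z = -15 + 25 = 10$)
$L = \frac{7}{10} \approx 0.7$
$- 31 L + \left(\left(-3 + I \left(-5\right)\right) + 3\right) \left(18 + 21\right) = \left(-31\right) \frac{7}{10} + \left(\left(-3 + 0 \left(-5\right)\right) + 3\right) \left(18 + 21\right) = - \frac{217}{10} + \left(\left(-3 + 0\right) + 3\right) 39 = - \frac{217}{10} + \left(-3 + 3\right) 39 = - \frac{217}{10} + 0 \cdot 39 = - \frac{217}{10} + 0 = - \frac{217}{10}$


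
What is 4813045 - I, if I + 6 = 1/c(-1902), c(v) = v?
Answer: 9154423003/1902 ≈ 4.8130e+6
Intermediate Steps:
I = -11413/1902 (I = -6 + 1/(-1902) = -6 - 1/1902 = -11413/1902 ≈ -6.0005)
4813045 - I = 4813045 - 1*(-11413/1902) = 4813045 + 11413/1902 = 9154423003/1902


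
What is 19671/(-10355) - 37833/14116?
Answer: -669436551/146171180 ≈ -4.5798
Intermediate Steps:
19671/(-10355) - 37833/14116 = 19671*(-1/10355) - 37833*1/14116 = -19671/10355 - 37833/14116 = -669436551/146171180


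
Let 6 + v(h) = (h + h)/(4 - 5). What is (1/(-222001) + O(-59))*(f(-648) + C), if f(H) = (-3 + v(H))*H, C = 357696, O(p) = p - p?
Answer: 476280/222001 ≈ 2.1454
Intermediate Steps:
O(p) = 0
v(h) = -6 - 2*h (v(h) = -6 + (h + h)/(4 - 5) = -6 + (2*h)/(-1) = -6 + (2*h)*(-1) = -6 - 2*h)
f(H) = H*(-9 - 2*H) (f(H) = (-3 + (-6 - 2*H))*H = (-9 - 2*H)*H = H*(-9 - 2*H))
(1/(-222001) + O(-59))*(f(-648) + C) = (1/(-222001) + 0)*(-1*(-648)*(9 + 2*(-648)) + 357696) = (-1/222001 + 0)*(-1*(-648)*(9 - 1296) + 357696) = -(-1*(-648)*(-1287) + 357696)/222001 = -(-833976 + 357696)/222001 = -1/222001*(-476280) = 476280/222001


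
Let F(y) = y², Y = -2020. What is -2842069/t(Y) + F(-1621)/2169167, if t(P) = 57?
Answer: -6164772510986/123642519 ≈ -49860.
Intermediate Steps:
-2842069/t(Y) + F(-1621)/2169167 = -2842069/57 + (-1621)²/2169167 = -2842069*1/57 + 2627641*(1/2169167) = -2842069/57 + 2627641/2169167 = -6164772510986/123642519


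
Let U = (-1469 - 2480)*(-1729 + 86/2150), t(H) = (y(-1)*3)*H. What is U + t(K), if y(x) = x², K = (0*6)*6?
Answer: 170691576/25 ≈ 6.8277e+6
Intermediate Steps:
K = 0 (K = 0*6 = 0)
t(H) = 3*H (t(H) = ((-1)²*3)*H = (1*3)*H = 3*H)
U = 170691576/25 (U = -3949*(-1729 + 86*(1/2150)) = -3949*(-1729 + 1/25) = -3949*(-43224/25) = 170691576/25 ≈ 6.8277e+6)
U + t(K) = 170691576/25 + 3*0 = 170691576/25 + 0 = 170691576/25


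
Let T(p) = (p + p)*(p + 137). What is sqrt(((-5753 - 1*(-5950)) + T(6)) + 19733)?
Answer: sqrt(21646) ≈ 147.13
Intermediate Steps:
T(p) = 2*p*(137 + p) (T(p) = (2*p)*(137 + p) = 2*p*(137 + p))
sqrt(((-5753 - 1*(-5950)) + T(6)) + 19733) = sqrt(((-5753 - 1*(-5950)) + 2*6*(137 + 6)) + 19733) = sqrt(((-5753 + 5950) + 2*6*143) + 19733) = sqrt((197 + 1716) + 19733) = sqrt(1913 + 19733) = sqrt(21646)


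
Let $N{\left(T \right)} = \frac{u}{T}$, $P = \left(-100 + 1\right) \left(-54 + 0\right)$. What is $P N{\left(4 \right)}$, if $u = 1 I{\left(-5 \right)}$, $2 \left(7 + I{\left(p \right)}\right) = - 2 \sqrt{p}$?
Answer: $- \frac{18711}{2} - \frac{2673 i \sqrt{5}}{2} \approx -9355.5 - 2988.5 i$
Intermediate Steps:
$I{\left(p \right)} = -7 - \sqrt{p}$ ($I{\left(p \right)} = -7 + \frac{\left(-2\right) \sqrt{p}}{2} = -7 - \sqrt{p}$)
$u = -7 - i \sqrt{5}$ ($u = 1 \left(-7 - \sqrt{-5}\right) = 1 \left(-7 - i \sqrt{5}\right) = -7 - i \sqrt{5} \approx -7.0 - 2.2361 i$)
$P = 5346$ ($P = \left(-99\right) \left(-54\right) = 5346$)
$N{\left(T \right)} = \frac{-7 - i \sqrt{5}}{T}$
$P N{\left(4 \right)} = 5346 \frac{-7 - i \sqrt{5}}{4} = 5346 \left(- \frac{7}{4} - \frac{i \sqrt{5}}{4}\right) = - \frac{18711}{2} - \frac{2673 i \sqrt{5}}{2}$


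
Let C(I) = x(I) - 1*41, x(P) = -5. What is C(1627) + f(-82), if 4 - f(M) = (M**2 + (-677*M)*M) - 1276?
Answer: 4546658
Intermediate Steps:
C(I) = -46 (C(I) = -5 - 1*41 = -5 - 41 = -46)
f(M) = 1280 + 676*M**2 (f(M) = 4 - ((M**2 + (-677*M)*M) - 1276) = 4 - ((M**2 - 677*M**2) - 1276) = 4 - (-676*M**2 - 1276) = 4 - (-1276 - 676*M**2) = 4 + (1276 + 676*M**2) = 1280 + 676*M**2)
C(1627) + f(-82) = -46 + (1280 + 676*(-82)**2) = -46 + (1280 + 676*6724) = -46 + (1280 + 4545424) = -46 + 4546704 = 4546658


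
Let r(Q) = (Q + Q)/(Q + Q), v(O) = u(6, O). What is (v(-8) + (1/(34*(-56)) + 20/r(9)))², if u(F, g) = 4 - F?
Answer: 1174501441/3625216 ≈ 323.98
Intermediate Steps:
v(O) = -2 (v(O) = 4 - 1*6 = 4 - 6 = -2)
r(Q) = 1 (r(Q) = (2*Q)/((2*Q)) = (2*Q)*(1/(2*Q)) = 1)
(v(-8) + (1/(34*(-56)) + 20/r(9)))² = (-2 + (1/(34*(-56)) + 20/1))² = (-2 + ((1/34)*(-1/56) + 20*1))² = (-2 + (-1/1904 + 20))² = (-2 + 38079/1904)² = (34271/1904)² = 1174501441/3625216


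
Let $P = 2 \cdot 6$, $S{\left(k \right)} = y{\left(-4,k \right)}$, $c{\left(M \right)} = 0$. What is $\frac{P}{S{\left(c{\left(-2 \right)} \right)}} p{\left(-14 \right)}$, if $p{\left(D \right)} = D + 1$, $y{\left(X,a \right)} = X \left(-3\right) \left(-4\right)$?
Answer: $\frac{13}{4} \approx 3.25$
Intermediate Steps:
$y{\left(X,a \right)} = 12 X$ ($y{\left(X,a \right)} = - 3 X \left(-4\right) = 12 X$)
$S{\left(k \right)} = -48$ ($S{\left(k \right)} = 12 \left(-4\right) = -48$)
$P = 12$
$p{\left(D \right)} = 1 + D$
$\frac{P}{S{\left(c{\left(-2 \right)} \right)}} p{\left(-14 \right)} = \frac{12}{-48} \left(1 - 14\right) = 12 \left(- \frac{1}{48}\right) \left(-13\right) = \left(- \frac{1}{4}\right) \left(-13\right) = \frac{13}{4}$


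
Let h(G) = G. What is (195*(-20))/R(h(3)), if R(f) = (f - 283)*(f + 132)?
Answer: 13/126 ≈ 0.10317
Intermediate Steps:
R(f) = (-283 + f)*(132 + f)
(195*(-20))/R(h(3)) = (195*(-20))/(-37356 + 3² - 151*3) = -3900/(-37356 + 9 - 453) = -3900/(-37800) = -3900*(-1/37800) = 13/126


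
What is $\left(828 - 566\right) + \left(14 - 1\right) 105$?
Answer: $1627$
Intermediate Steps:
$\left(828 - 566\right) + \left(14 - 1\right) 105 = 262 + \left(14 - 1\right) 105 = 262 + 13 \cdot 105 = 262 + 1365 = 1627$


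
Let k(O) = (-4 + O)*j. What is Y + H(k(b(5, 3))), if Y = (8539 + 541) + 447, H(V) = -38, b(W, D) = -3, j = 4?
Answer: 9489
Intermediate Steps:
k(O) = -16 + 4*O (k(O) = (-4 + O)*4 = -16 + 4*O)
Y = 9527 (Y = 9080 + 447 = 9527)
Y + H(k(b(5, 3))) = 9527 - 38 = 9489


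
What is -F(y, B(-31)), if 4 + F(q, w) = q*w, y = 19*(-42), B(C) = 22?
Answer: 17560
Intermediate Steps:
y = -798
F(q, w) = -4 + q*w
-F(y, B(-31)) = -(-4 - 798*22) = -(-4 - 17556) = -1*(-17560) = 17560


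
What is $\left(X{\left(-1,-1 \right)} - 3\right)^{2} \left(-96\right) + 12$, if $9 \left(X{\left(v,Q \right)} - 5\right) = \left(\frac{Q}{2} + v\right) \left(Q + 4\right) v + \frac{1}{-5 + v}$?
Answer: $- \frac{140732}{243} \approx -579.14$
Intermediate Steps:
$X{\left(v,Q \right)} = 5 + \frac{1}{9 \left(-5 + v\right)} + \frac{v \left(4 + Q\right) \left(v + \frac{Q}{2}\right)}{9}$ ($X{\left(v,Q \right)} = 5 + \frac{\left(\frac{Q}{2} + v\right) \left(Q + 4\right) v + \frac{1}{-5 + v}}{9} = 5 + \frac{\left(Q \frac{1}{2} + v\right) \left(4 + Q\right) v + \frac{1}{-5 + v}}{9} = 5 + \frac{\left(\frac{Q}{2} + v\right) \left(4 + Q\right) v + \frac{1}{-5 + v}}{9} = 5 + \frac{\left(v + \frac{Q}{2}\right) \left(4 + Q\right) v + \frac{1}{-5 + v}}{9} = 5 + \frac{\left(4 + Q\right) \left(v + \frac{Q}{2}\right) v + \frac{1}{-5 + v}}{9} = 5 + \frac{v \left(4 + Q\right) \left(v + \frac{Q}{2}\right) + \frac{1}{-5 + v}}{9} = 5 + \frac{\frac{1}{-5 + v} + v \left(4 + Q\right) \left(v + \frac{Q}{2}\right)}{9} = 5 + \left(\frac{1}{9 \left(-5 + v\right)} + \frac{v \left(4 + Q\right) \left(v + \frac{Q}{2}\right)}{9}\right) = 5 + \frac{1}{9 \left(-5 + v\right)} + \frac{v \left(4 + Q\right) \left(v + \frac{Q}{2}\right)}{9}$)
$\left(X{\left(-1,-1 \right)} - 3\right)^{2} \left(-96\right) + 12 = \left(\frac{-448 - 40 \left(-1\right)^{2} + 8 \left(-1\right)^{3} + 90 \left(-1\right) + \left(-1\right)^{2} \left(-1\right)^{2} - \left(-20\right) \left(-1\right) - - 6 \left(-1\right)^{2} - - 5 \left(-1\right)^{2} + 2 \left(-1\right) \left(-1\right)^{3}}{18 \left(-5 - 1\right)} - 3\right)^{2} \left(-96\right) + 12 = \left(\frac{-448 - 40 + 8 \left(-1\right) - 90 + 1 \cdot 1 - 20 - \left(-6\right) 1 - \left(-5\right) 1 + 2 \left(-1\right) \left(-1\right)}{18 \left(-6\right)} - 3\right)^{2} \left(-96\right) + 12 = \left(\frac{1}{18} \left(- \frac{1}{6}\right) \left(-448 - 40 - 8 - 90 + 1 - 20 + 6 + 5 + 2\right) - 3\right)^{2} \left(-96\right) + 12 = \left(\frac{1}{18} \left(- \frac{1}{6}\right) \left(-592\right) - 3\right)^{2} \left(-96\right) + 12 = \left(\frac{148}{27} - 3\right)^{2} \left(-96\right) + 12 = \left(\frac{67}{27}\right)^{2} \left(-96\right) + 12 = \frac{4489}{729} \left(-96\right) + 12 = - \frac{143648}{243} + 12 = - \frac{140732}{243}$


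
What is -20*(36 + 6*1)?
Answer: -840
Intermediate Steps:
-20*(36 + 6*1) = -20*(36 + 6) = -20*42 = -840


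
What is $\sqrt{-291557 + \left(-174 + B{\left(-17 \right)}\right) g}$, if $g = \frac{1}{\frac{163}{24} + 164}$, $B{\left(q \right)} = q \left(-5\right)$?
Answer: $\frac{i \sqrt{4898691449621}}{4099} \approx 539.96 i$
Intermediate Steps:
$B{\left(q \right)} = - 5 q$
$g = \frac{24}{4099}$ ($g = \frac{1}{163 \cdot \frac{1}{24} + 164} = \frac{1}{\frac{163}{24} + 164} = \frac{1}{\frac{4099}{24}} = \frac{24}{4099} \approx 0.0058551$)
$\sqrt{-291557 + \left(-174 + B{\left(-17 \right)}\right) g} = \sqrt{-291557 + \left(-174 - -85\right) \frac{24}{4099}} = \sqrt{-291557 + \left(-174 + 85\right) \frac{24}{4099}} = \sqrt{-291557 - \frac{2136}{4099}} = \sqrt{- \frac{1195094279}{4099}} = \frac{i \sqrt{4898691449621}}{4099}$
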